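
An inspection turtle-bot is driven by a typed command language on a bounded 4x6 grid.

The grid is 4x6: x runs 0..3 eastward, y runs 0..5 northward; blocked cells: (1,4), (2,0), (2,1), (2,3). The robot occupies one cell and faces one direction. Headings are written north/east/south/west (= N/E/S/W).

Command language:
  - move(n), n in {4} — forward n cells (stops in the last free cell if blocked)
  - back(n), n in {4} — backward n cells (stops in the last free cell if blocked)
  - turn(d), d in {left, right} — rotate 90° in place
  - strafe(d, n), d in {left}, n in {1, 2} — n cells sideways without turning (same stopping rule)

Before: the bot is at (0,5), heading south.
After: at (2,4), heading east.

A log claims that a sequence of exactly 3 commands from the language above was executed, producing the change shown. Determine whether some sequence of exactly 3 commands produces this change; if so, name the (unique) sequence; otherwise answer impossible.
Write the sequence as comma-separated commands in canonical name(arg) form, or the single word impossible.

key: running turn(left) before strafe(left, 2) would end elsewhere — order is forced
begin: at (0,5), heading south
1. strafe(left, 2) → at (2,5), heading south
2. move(4) → at (2,4), heading south
3. turn(left) → at (2,4), heading east
no other 3-command option fits: unique.

strafe(left, 2), move(4), turn(left)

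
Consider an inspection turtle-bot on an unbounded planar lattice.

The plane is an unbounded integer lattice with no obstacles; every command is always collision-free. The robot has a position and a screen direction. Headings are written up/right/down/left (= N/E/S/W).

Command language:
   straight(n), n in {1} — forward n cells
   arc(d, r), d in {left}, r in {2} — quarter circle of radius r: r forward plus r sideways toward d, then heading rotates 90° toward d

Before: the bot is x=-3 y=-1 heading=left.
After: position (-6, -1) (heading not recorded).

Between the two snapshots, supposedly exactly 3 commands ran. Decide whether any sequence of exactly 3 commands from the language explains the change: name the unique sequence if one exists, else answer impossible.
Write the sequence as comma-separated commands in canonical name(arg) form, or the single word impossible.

t0: x=-3 y=-1 heading=left
step 1 (straight(1)): x=-4 y=-1 heading=left
step 2 (straight(1)): x=-5 y=-1 heading=left
step 3 (straight(1)): x=-6 y=-1 heading=left
uniquely the one of 8 3-step routes that fits.

straight(1), straight(1), straight(1)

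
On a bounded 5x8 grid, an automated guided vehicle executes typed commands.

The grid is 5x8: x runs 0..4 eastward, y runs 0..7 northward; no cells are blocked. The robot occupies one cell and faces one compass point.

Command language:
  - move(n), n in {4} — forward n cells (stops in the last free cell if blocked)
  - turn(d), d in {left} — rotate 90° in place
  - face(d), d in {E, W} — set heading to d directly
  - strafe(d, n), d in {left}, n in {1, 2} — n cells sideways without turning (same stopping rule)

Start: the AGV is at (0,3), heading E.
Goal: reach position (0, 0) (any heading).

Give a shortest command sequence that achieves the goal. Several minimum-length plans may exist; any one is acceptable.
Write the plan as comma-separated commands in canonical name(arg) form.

from: at (0,3), heading E
t=1 face(W) ⇒ at (0,3), heading W
t=2 strafe(left, 1) ⇒ at (0,2), heading W
t=3 strafe(left, 2) ⇒ at (0,0), heading W
shorter routes all fall short; 3 is best.

face(W), strafe(left, 1), strafe(left, 2)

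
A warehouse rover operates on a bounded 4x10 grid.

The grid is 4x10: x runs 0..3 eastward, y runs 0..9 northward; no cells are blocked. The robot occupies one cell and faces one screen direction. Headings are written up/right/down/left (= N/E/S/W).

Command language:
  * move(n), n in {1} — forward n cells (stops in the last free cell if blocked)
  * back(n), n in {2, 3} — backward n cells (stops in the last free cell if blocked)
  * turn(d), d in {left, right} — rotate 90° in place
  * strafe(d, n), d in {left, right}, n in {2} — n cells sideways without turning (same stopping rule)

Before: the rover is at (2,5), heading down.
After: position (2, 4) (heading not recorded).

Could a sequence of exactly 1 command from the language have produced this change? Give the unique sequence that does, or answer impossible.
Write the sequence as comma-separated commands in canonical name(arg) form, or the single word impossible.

t0: at (2,5), heading down
step 1 (move(1)): at (2,4), heading down
uniquely the one of 7 1-step routes that fits.

move(1)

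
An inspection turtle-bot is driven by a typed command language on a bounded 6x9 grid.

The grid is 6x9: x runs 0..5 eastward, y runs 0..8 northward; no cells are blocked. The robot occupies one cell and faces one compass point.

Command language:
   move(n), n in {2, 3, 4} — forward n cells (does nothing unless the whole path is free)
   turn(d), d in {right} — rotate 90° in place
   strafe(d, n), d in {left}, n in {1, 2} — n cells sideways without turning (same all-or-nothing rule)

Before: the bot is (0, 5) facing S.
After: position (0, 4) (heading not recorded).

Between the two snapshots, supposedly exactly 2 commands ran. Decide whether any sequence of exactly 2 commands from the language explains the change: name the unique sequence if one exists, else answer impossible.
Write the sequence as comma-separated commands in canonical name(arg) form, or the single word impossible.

key: order matters: swapping turn(right) and strafe(left, 1) lands elsewhere
t0: (0, 5) facing S
step 1 (turn(right)): (0, 5) facing W
step 2 (strafe(left, 1)): (0, 4) facing W
no rival 2-sequence matches.

turn(right), strafe(left, 1)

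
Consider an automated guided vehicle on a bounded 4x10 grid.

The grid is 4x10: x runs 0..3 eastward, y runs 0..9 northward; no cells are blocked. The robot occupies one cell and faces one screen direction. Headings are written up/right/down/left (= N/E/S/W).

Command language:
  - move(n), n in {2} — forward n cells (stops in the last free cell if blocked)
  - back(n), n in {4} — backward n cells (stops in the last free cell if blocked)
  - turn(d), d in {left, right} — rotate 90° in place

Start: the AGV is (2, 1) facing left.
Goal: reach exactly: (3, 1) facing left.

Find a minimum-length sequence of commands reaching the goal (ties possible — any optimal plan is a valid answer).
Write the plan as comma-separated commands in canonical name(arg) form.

back(4)

initial: (2, 1) facing left
t=1 back(4) ⇒ (3, 1) facing left
nothing shorter than 1 reaches the goal.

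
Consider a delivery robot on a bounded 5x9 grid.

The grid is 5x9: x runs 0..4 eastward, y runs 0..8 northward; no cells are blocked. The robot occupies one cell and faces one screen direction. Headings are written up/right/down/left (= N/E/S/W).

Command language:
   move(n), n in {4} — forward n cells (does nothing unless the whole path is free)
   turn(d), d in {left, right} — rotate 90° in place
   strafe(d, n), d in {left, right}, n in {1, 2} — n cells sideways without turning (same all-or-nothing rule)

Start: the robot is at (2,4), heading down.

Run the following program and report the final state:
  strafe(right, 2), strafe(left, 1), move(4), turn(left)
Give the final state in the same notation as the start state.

t0: at (2,4), heading down
step 1 (strafe(right, 2)): at (0,4), heading down
step 2 (strafe(left, 1)): at (1,4), heading down
step 3 (move(4)): at (1,0), heading down
step 4 (turn(left)): at (1,0), heading right

at (1,0), heading right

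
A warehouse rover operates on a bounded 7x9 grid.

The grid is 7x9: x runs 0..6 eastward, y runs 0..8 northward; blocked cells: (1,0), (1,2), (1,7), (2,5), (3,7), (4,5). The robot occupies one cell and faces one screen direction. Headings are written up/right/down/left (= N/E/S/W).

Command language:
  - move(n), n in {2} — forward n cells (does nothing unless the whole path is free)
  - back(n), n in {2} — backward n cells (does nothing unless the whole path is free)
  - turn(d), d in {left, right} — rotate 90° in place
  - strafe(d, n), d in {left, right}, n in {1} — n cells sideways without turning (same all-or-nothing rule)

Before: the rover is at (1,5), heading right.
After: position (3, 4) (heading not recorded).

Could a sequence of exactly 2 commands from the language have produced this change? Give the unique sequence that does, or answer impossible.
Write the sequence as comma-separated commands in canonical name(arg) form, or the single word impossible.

strafe(right, 1), move(2)

key: order matters: swapping strafe(right, 1) and move(2) lands elsewhere
t0: at (1,5), heading right
t=1 strafe(right, 1) ⇒ at (1,4), heading right
t=2 move(2) ⇒ at (3,4), heading right
all 36 alternatives checked — unique.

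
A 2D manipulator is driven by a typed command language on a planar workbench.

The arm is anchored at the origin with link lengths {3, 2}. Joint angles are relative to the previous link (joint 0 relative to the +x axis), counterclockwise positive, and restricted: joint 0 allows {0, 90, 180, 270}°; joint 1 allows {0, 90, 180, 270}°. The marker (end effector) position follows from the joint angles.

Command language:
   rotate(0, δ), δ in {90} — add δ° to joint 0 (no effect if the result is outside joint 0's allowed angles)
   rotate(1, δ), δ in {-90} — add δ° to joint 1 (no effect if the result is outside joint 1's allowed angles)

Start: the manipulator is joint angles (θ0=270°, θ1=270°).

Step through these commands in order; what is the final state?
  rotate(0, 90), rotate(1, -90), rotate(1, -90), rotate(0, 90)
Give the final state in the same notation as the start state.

from: joint angles (θ0=270°, θ1=270°)
t=1 rotate(0, 90) ⇒ joint angles (θ0=0°, θ1=270°)
t=2 rotate(1, -90) ⇒ joint angles (θ0=0°, θ1=180°)
t=3 rotate(1, -90) ⇒ joint angles (θ0=0°, θ1=90°)
t=4 rotate(0, 90) ⇒ joint angles (θ0=90°, θ1=90°)

joint angles (θ0=90°, θ1=90°)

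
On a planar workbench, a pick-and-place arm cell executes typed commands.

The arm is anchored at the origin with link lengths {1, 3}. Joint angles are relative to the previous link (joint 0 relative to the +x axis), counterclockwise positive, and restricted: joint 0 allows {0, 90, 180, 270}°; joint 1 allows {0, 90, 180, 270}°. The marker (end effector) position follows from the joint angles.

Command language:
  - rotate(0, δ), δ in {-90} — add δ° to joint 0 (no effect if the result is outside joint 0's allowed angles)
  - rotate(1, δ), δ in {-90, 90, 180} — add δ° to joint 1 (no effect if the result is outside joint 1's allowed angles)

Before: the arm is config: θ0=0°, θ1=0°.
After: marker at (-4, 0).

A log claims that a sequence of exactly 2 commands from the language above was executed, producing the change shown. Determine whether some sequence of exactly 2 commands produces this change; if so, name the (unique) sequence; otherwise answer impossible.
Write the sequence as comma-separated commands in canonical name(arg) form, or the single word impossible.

rotate(0, -90), rotate(0, -90)

begin: config: θ0=0°, θ1=0°
1. rotate(0, -90) → config: θ0=270°, θ1=0°
2. rotate(0, -90) → config: θ0=180°, θ1=0°
no other 2-command option fits: unique.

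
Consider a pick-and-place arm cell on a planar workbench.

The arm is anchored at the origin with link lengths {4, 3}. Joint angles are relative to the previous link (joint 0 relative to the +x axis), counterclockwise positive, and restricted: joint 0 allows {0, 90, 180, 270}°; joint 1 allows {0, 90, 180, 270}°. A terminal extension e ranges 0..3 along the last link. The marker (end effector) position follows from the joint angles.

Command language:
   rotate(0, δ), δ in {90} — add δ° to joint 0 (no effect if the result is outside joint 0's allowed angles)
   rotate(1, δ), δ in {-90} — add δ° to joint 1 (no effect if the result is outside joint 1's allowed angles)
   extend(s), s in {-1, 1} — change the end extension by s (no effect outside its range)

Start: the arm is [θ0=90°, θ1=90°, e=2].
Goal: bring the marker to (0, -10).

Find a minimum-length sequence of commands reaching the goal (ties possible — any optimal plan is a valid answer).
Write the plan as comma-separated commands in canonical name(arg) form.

rotate(0, 90), rotate(0, 90), extend(1), rotate(1, -90)

t0: [θ0=90°, θ1=90°, e=2]
1. rotate(0, 90) → [θ0=180°, θ1=90°, e=2]
2. rotate(0, 90) → [θ0=270°, θ1=90°, e=2]
3. extend(1) → [θ0=270°, θ1=90°, e=3]
4. rotate(1, -90) → [θ0=270°, θ1=0°, e=3]
no 3-step plan works, so 4 is optimal.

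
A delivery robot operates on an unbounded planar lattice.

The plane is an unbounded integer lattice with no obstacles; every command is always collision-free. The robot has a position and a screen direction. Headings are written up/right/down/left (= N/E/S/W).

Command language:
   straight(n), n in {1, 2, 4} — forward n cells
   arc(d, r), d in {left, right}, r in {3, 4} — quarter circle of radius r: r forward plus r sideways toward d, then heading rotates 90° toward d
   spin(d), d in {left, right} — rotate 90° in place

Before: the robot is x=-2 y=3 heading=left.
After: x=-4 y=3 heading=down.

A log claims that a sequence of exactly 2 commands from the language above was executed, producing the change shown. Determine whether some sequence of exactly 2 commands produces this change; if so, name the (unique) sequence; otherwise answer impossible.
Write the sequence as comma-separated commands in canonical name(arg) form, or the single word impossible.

straight(2), spin(left)

key: running spin(left) before straight(2) would end elsewhere — order is forced
initial: x=-2 y=3 heading=left
t=1 straight(2) ⇒ x=-4 y=3 heading=left
t=2 spin(left) ⇒ x=-4 y=3 heading=down
no other 2-command option fits: unique.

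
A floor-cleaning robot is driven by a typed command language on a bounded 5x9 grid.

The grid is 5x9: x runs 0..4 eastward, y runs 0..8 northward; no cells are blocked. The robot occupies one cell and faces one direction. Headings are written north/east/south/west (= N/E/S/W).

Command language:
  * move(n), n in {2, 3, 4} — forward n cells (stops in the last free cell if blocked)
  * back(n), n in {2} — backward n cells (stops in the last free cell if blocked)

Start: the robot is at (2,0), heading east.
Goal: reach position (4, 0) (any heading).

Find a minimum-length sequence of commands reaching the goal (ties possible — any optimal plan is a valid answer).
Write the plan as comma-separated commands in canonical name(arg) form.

move(4)

t0: at (2,0), heading east
[1] after move(4): at (4,0), heading east
no 0-step plan works, so 1 is optimal.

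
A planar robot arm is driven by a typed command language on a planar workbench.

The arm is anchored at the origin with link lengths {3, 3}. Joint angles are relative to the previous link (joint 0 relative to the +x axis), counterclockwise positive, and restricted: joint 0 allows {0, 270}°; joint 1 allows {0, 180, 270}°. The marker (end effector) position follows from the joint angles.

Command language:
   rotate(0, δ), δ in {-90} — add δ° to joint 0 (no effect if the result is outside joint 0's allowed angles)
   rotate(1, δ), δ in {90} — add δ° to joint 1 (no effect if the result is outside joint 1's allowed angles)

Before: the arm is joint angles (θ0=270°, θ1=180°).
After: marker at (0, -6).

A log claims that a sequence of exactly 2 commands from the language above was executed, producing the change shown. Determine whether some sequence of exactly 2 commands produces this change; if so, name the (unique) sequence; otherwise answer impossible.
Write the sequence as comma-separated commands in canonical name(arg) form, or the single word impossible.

start: joint angles (θ0=270°, θ1=180°)
step 1 (rotate(1, 90)): joint angles (θ0=270°, θ1=270°)
step 2 (rotate(1, 90)): joint angles (θ0=270°, θ1=0°)
no rival 2-sequence matches.

rotate(1, 90), rotate(1, 90)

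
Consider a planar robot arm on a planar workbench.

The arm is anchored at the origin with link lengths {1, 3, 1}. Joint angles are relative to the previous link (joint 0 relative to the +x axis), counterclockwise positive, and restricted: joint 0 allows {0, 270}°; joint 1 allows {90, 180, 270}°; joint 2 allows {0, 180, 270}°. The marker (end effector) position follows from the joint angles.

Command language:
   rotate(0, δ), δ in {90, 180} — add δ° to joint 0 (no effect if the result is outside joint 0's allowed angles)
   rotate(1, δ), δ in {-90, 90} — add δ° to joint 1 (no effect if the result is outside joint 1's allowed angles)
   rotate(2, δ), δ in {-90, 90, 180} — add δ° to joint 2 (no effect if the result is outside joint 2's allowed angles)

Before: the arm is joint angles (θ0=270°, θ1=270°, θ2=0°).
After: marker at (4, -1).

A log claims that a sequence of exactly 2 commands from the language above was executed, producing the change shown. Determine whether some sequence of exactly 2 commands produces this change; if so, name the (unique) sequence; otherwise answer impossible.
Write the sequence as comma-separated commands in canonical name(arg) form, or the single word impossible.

rotate(1, -90), rotate(1, -90)

initial: joint angles (θ0=270°, θ1=270°, θ2=0°)
[1] after rotate(1, -90): joint angles (θ0=270°, θ1=180°, θ2=0°)
[2] after rotate(1, -90): joint angles (θ0=270°, θ1=90°, θ2=0°)
all 49 alternatives checked — unique.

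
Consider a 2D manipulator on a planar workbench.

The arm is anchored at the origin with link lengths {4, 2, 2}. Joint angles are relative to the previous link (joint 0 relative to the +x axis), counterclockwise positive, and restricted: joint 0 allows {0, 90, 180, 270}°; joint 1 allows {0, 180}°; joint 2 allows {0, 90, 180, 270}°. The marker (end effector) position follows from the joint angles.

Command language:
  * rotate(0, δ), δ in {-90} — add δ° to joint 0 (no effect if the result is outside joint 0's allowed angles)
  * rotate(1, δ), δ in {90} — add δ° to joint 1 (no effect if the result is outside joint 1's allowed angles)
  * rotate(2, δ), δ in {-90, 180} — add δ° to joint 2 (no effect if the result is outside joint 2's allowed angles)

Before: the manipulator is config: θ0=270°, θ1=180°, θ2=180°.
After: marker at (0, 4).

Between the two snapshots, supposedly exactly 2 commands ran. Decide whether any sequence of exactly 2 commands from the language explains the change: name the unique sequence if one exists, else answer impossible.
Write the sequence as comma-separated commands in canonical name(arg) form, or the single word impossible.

begin: config: θ0=270°, θ1=180°, θ2=180°
t=1 rotate(0, -90) ⇒ config: θ0=180°, θ1=180°, θ2=180°
t=2 rotate(0, -90) ⇒ config: θ0=90°, θ1=180°, θ2=180°
no rival 2-sequence matches.

rotate(0, -90), rotate(0, -90)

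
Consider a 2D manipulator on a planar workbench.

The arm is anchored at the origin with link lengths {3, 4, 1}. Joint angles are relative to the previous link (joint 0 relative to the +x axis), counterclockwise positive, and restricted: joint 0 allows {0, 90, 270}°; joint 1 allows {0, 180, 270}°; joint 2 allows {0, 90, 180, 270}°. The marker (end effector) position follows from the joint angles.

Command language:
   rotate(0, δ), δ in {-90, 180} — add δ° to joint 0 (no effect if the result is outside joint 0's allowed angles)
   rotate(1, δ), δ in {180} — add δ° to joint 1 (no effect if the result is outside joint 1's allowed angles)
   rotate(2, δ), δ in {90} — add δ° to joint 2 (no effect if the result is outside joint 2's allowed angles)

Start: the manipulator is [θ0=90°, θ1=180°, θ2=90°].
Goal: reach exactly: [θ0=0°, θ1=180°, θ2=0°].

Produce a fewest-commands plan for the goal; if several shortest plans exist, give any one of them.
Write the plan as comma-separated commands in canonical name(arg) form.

begin: [θ0=90°, θ1=180°, θ2=90°]
[1] after rotate(2, 90): [θ0=90°, θ1=180°, θ2=180°]
[2] after rotate(2, 90): [θ0=90°, θ1=180°, θ2=270°]
[3] after rotate(2, 90): [θ0=90°, θ1=180°, θ2=0°]
[4] after rotate(0, -90): [θ0=0°, θ1=180°, θ2=0°]
no 3-step plan works, so 4 is optimal.

rotate(2, 90), rotate(2, 90), rotate(2, 90), rotate(0, -90)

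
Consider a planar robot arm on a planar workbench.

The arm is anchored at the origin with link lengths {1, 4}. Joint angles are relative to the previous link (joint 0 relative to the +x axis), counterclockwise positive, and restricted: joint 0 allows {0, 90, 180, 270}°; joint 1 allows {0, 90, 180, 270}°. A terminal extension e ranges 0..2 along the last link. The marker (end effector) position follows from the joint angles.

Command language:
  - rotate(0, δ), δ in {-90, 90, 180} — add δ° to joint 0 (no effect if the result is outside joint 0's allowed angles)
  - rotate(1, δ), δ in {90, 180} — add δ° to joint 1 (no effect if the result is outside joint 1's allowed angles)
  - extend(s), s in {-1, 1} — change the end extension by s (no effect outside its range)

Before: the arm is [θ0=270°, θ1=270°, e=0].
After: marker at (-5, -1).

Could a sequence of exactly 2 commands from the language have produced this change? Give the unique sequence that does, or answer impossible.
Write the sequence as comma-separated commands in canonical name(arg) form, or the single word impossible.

extend(-1), extend(1)

key: running extend(1) before extend(-1) would end elsewhere — order is forced
t0: [θ0=270°, θ1=270°, e=0]
step 1 (extend(-1)): [θ0=270°, θ1=270°, e=0]
step 2 (extend(1)): [θ0=270°, θ1=270°, e=1]
no rival 2-sequence matches.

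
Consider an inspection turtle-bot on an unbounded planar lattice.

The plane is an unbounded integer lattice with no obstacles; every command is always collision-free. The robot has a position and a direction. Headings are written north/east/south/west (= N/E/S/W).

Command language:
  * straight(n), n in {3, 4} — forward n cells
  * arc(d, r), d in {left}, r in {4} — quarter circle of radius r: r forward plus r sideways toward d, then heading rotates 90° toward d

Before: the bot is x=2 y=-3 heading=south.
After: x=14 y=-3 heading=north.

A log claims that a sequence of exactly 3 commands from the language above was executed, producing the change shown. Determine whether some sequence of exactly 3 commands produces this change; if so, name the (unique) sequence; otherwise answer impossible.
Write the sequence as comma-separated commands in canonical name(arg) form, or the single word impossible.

arc(left, 4), straight(4), arc(left, 4)

key: cell and facing (now N) both changed — the 3 commands mix motion and turning
start: x=2 y=-3 heading=south
[1] after arc(left, 4): x=6 y=-7 heading=east
[2] after straight(4): x=10 y=-7 heading=east
[3] after arc(left, 4): x=14 y=-3 heading=north
no rival 3-sequence matches.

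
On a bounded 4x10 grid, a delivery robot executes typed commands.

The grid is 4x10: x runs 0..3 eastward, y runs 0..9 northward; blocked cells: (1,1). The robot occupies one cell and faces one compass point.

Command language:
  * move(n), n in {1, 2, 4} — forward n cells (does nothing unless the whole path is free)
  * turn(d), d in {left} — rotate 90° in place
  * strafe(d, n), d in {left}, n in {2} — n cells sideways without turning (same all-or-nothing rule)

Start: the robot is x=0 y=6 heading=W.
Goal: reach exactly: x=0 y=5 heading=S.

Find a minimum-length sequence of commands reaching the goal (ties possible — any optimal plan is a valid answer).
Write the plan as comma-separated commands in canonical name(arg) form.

initial: x=0 y=6 heading=W
step 1 (turn(left)): x=0 y=6 heading=S
step 2 (move(1)): x=0 y=5 heading=S
minimal: 2 command(s), checked below 2.

turn(left), move(1)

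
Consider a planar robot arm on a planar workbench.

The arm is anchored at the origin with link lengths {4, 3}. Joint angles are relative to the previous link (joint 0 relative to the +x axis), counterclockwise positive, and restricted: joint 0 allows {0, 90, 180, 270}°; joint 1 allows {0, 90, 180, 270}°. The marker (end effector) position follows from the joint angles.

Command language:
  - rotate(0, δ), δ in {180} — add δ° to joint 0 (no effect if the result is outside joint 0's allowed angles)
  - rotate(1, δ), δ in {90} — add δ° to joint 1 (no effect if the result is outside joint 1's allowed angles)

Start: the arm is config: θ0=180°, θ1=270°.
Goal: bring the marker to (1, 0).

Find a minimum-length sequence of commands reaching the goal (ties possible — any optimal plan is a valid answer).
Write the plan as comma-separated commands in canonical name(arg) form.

rotate(0, 180), rotate(1, 90), rotate(1, 90), rotate(1, 90)

start: config: θ0=180°, θ1=270°
1. rotate(0, 180) → config: θ0=0°, θ1=270°
2. rotate(1, 90) → config: θ0=0°, θ1=0°
3. rotate(1, 90) → config: θ0=0°, θ1=90°
4. rotate(1, 90) → config: θ0=0°, θ1=180°
shorter routes all fall short; 4 is best.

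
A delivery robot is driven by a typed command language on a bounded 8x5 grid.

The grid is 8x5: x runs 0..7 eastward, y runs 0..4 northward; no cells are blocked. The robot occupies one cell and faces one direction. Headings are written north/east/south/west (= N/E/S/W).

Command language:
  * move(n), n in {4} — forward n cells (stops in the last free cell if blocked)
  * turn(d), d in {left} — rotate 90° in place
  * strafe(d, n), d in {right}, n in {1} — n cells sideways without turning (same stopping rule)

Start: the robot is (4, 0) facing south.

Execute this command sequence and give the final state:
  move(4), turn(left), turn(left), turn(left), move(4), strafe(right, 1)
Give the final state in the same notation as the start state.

begin: (4, 0) facing south
step 1 (move(4)): (4, 0) facing south
step 2 (turn(left)): (4, 0) facing east
step 3 (turn(left)): (4, 0) facing north
step 4 (turn(left)): (4, 0) facing west
step 5 (move(4)): (0, 0) facing west
step 6 (strafe(right, 1)): (0, 1) facing west

(0, 1) facing west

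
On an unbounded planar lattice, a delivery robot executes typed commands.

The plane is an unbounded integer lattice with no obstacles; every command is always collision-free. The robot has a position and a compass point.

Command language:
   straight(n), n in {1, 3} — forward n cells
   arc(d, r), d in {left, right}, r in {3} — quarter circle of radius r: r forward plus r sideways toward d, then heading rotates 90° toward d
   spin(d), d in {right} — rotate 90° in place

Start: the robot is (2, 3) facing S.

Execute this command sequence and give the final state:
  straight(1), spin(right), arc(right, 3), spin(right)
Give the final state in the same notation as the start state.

from: (2, 3) facing S
[1] after straight(1): (2, 2) facing S
[2] after spin(right): (2, 2) facing W
[3] after arc(right, 3): (-1, 5) facing N
[4] after spin(right): (-1, 5) facing E

(-1, 5) facing E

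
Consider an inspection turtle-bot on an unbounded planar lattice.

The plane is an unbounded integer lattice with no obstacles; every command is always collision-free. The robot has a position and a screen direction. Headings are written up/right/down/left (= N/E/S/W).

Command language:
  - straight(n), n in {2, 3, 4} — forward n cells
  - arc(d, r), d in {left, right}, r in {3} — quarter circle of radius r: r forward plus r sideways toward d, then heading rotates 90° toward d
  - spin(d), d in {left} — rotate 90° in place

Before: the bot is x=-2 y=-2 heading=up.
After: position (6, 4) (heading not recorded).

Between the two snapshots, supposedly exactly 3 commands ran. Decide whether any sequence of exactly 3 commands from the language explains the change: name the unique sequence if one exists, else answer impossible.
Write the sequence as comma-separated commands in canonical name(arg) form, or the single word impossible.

arc(right, 3), straight(2), arc(left, 3)

key: running arc(left, 3) before arc(right, 3) would end elsewhere — order is forced
begin: x=-2 y=-2 heading=up
[1] after arc(right, 3): x=1 y=1 heading=right
[2] after straight(2): x=3 y=1 heading=right
[3] after arc(left, 3): x=6 y=4 heading=up
uniquely the one of 216 3-step routes that fits.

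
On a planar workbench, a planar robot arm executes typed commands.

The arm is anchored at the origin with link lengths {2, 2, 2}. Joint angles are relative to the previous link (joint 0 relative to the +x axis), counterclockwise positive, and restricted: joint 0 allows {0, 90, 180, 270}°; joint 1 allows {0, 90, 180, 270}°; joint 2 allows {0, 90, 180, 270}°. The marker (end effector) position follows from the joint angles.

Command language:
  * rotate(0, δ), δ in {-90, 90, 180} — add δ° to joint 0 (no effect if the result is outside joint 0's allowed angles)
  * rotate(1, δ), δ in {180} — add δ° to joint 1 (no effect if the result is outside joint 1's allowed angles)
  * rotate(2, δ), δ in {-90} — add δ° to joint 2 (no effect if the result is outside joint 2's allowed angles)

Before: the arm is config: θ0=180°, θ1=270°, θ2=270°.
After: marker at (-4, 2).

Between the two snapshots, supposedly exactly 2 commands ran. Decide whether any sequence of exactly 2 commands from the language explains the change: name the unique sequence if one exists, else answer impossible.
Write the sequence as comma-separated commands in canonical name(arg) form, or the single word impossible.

begin: config: θ0=180°, θ1=270°, θ2=270°
t=1 rotate(2, -90) ⇒ config: θ0=180°, θ1=270°, θ2=180°
t=2 rotate(2, -90) ⇒ config: θ0=180°, θ1=270°, θ2=90°
no other 2-command option fits: unique.

rotate(2, -90), rotate(2, -90)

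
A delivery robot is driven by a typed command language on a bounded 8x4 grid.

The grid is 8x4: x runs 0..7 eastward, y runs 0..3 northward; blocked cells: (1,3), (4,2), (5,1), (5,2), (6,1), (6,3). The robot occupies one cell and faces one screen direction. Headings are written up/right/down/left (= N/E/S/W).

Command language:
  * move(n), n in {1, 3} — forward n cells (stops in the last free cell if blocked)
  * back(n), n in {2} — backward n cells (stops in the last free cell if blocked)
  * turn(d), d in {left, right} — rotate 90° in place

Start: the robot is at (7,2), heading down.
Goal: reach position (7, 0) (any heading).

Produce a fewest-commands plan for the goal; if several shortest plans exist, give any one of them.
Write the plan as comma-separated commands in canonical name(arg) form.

from: at (7,2), heading down
step 1 (move(3)): at (7,0), heading down
no 0-step plan works, so 1 is optimal.

move(3)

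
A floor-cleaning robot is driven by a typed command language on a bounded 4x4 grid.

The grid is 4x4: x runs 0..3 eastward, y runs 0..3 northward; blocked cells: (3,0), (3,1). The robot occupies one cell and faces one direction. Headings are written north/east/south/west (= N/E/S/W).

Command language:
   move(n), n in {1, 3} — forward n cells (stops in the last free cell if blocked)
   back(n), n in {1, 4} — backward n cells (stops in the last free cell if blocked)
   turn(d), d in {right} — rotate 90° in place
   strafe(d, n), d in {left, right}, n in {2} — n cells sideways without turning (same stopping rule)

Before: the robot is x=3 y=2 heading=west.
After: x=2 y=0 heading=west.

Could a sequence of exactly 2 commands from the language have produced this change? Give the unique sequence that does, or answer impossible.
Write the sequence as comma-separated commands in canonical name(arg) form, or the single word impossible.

move(1), strafe(left, 2)

key: heading stays W — no command in the sequence turns
begin: x=3 y=2 heading=west
[1] after move(1): x=2 y=2 heading=west
[2] after strafe(left, 2): x=2 y=0 heading=west
no other 2-command option fits: unique.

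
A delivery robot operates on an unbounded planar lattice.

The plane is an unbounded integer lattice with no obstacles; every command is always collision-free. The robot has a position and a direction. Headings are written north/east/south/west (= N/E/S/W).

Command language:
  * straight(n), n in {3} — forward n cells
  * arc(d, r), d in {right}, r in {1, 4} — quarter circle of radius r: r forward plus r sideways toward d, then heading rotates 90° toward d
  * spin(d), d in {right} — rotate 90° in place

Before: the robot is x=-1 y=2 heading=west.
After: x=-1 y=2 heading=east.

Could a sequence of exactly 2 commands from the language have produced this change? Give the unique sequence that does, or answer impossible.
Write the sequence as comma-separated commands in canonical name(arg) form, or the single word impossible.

key: (-1,2) unmoved — no command in the sequence translates
initial: x=-1 y=2 heading=west
t=1 spin(right) ⇒ x=-1 y=2 heading=north
t=2 spin(right) ⇒ x=-1 y=2 heading=east
uniquely the one of 16 2-step routes that fits.

spin(right), spin(right)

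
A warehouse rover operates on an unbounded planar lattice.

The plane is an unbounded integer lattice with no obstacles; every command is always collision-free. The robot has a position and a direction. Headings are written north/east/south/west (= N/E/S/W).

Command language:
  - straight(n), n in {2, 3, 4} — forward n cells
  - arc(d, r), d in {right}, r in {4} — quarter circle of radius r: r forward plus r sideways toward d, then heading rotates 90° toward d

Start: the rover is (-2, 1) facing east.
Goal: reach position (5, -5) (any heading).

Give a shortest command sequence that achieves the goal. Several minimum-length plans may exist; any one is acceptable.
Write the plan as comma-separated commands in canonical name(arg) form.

straight(3), arc(right, 4), straight(2)

start: (-2, 1) facing east
[1] after straight(3): (1, 1) facing east
[2] after arc(right, 4): (5, -3) facing south
[3] after straight(2): (5, -5) facing south
nothing shorter than 3 reaches the goal.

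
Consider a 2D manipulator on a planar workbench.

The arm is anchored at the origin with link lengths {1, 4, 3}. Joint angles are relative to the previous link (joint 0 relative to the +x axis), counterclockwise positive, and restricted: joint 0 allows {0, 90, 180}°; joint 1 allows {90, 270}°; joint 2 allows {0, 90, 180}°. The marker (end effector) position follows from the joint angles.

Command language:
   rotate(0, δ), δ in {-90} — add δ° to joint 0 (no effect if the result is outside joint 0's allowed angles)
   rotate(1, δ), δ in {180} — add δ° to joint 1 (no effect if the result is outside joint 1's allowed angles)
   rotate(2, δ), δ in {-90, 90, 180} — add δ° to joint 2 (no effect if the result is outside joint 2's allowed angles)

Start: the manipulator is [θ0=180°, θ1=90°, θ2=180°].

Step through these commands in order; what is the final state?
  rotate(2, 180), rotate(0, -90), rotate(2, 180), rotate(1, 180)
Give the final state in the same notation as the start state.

begin: [θ0=180°, θ1=90°, θ2=180°]
t=1 rotate(2, 180) ⇒ [θ0=180°, θ1=90°, θ2=0°]
t=2 rotate(0, -90) ⇒ [θ0=90°, θ1=90°, θ2=0°]
t=3 rotate(2, 180) ⇒ [θ0=90°, θ1=90°, θ2=180°]
t=4 rotate(1, 180) ⇒ [θ0=90°, θ1=270°, θ2=180°]

[θ0=90°, θ1=270°, θ2=180°]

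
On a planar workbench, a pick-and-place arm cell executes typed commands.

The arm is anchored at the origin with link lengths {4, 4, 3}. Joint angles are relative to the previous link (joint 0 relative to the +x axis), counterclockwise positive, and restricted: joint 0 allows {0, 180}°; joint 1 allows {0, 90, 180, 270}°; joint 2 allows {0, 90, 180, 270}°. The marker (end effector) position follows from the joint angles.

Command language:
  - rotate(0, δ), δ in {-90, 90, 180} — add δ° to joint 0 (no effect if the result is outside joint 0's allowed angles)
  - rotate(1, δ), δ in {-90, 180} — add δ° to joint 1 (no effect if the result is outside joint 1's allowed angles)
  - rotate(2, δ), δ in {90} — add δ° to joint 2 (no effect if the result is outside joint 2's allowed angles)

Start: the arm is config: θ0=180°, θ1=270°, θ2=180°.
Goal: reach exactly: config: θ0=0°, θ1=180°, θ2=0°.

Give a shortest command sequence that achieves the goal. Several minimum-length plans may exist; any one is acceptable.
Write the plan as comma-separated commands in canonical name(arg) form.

start: config: θ0=180°, θ1=270°, θ2=180°
1. rotate(2, 90) → config: θ0=180°, θ1=270°, θ2=270°
2. rotate(2, 90) → config: θ0=180°, θ1=270°, θ2=0°
3. rotate(1, -90) → config: θ0=180°, θ1=180°, θ2=0°
4. rotate(0, 180) → config: θ0=0°, θ1=180°, θ2=0°
nothing shorter than 4 reaches the goal.

rotate(2, 90), rotate(2, 90), rotate(1, -90), rotate(0, 180)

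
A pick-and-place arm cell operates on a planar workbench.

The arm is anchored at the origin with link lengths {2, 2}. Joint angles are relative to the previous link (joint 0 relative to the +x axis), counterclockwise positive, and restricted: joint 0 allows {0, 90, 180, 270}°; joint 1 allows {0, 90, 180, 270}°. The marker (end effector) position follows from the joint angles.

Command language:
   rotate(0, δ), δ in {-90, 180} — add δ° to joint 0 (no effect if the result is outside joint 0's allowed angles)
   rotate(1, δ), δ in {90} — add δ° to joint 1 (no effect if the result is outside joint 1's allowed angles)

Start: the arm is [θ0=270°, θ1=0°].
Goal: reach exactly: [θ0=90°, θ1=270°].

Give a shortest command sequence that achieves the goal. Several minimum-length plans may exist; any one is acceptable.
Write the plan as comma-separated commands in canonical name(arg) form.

rotate(0, 180), rotate(1, 90), rotate(1, 90), rotate(1, 90)

start: [θ0=270°, θ1=0°]
step 1 (rotate(0, 180)): [θ0=90°, θ1=0°]
step 2 (rotate(1, 90)): [θ0=90°, θ1=90°]
step 3 (rotate(1, 90)): [θ0=90°, θ1=180°]
step 4 (rotate(1, 90)): [θ0=90°, θ1=270°]
minimal: 4 command(s), checked below 4.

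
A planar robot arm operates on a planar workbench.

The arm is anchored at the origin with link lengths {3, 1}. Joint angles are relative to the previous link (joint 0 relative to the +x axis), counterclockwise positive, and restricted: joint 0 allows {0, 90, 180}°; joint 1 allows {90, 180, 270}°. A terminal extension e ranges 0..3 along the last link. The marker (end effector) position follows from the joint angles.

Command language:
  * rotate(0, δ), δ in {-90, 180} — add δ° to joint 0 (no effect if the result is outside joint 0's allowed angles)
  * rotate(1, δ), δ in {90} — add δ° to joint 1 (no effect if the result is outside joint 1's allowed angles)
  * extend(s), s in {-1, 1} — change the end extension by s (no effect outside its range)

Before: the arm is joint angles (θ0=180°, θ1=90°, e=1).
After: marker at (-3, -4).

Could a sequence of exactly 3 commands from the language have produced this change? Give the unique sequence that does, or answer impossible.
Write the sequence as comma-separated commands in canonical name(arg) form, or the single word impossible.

begin: joint angles (θ0=180°, θ1=90°, e=1)
1. extend(1) → joint angles (θ0=180°, θ1=90°, e=2)
2. extend(1) → joint angles (θ0=180°, θ1=90°, e=3)
3. extend(1) → joint angles (θ0=180°, θ1=90°, e=3)
all 125 alternatives checked — unique.

extend(1), extend(1), extend(1)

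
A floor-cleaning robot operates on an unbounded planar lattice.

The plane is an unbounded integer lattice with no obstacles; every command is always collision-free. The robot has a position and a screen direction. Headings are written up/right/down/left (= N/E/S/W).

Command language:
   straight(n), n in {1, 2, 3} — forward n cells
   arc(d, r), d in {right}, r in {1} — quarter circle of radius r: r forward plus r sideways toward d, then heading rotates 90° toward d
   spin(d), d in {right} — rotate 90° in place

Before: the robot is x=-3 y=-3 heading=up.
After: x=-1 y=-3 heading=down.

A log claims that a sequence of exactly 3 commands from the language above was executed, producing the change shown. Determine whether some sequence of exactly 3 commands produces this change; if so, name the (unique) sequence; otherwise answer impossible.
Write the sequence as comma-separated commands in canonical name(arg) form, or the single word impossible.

spin(right), straight(2), spin(right)

key: position moved to (-1,-3) AND the heading swung to S — translation plus rotation needed
t0: x=-3 y=-3 heading=up
step 1 (spin(right)): x=-3 y=-3 heading=right
step 2 (straight(2)): x=-1 y=-3 heading=right
step 3 (spin(right)): x=-1 y=-3 heading=down
uniquely the one of 125 3-step routes that fits.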